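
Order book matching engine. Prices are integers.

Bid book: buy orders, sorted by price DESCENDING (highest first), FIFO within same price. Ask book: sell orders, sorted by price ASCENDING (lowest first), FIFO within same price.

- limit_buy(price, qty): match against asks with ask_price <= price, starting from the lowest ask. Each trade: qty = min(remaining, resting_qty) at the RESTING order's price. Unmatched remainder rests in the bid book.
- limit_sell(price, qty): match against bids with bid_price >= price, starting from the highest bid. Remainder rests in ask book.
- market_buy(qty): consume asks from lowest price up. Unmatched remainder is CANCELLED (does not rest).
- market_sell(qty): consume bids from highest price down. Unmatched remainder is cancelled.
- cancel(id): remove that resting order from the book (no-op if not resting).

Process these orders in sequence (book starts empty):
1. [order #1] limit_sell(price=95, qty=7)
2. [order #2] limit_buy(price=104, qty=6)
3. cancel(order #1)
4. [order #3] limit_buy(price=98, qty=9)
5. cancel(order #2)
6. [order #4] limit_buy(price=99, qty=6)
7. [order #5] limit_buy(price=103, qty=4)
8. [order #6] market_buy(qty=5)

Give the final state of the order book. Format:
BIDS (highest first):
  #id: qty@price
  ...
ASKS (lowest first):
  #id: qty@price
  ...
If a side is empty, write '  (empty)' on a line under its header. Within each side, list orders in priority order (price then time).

After op 1 [order #1] limit_sell(price=95, qty=7): fills=none; bids=[-] asks=[#1:7@95]
After op 2 [order #2] limit_buy(price=104, qty=6): fills=#2x#1:6@95; bids=[-] asks=[#1:1@95]
After op 3 cancel(order #1): fills=none; bids=[-] asks=[-]
After op 4 [order #3] limit_buy(price=98, qty=9): fills=none; bids=[#3:9@98] asks=[-]
After op 5 cancel(order #2): fills=none; bids=[#3:9@98] asks=[-]
After op 6 [order #4] limit_buy(price=99, qty=6): fills=none; bids=[#4:6@99 #3:9@98] asks=[-]
After op 7 [order #5] limit_buy(price=103, qty=4): fills=none; bids=[#5:4@103 #4:6@99 #3:9@98] asks=[-]
After op 8 [order #6] market_buy(qty=5): fills=none; bids=[#5:4@103 #4:6@99 #3:9@98] asks=[-]

Answer: BIDS (highest first):
  #5: 4@103
  #4: 6@99
  #3: 9@98
ASKS (lowest first):
  (empty)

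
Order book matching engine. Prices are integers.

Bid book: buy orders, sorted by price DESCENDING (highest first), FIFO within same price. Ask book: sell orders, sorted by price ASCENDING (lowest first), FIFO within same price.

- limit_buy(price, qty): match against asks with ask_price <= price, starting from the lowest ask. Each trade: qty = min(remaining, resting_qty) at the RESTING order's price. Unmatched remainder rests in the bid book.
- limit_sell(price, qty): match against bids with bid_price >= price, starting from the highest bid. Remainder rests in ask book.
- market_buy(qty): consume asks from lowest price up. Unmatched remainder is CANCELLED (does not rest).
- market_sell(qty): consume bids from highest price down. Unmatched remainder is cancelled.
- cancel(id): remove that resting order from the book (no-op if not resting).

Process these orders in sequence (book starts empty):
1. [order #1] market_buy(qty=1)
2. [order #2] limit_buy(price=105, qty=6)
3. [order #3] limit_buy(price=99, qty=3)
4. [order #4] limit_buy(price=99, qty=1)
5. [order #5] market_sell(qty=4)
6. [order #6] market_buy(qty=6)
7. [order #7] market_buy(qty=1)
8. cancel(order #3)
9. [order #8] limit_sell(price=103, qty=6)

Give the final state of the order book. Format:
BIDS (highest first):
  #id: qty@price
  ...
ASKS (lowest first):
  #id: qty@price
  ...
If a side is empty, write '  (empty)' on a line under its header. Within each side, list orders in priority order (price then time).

After op 1 [order #1] market_buy(qty=1): fills=none; bids=[-] asks=[-]
After op 2 [order #2] limit_buy(price=105, qty=6): fills=none; bids=[#2:6@105] asks=[-]
After op 3 [order #3] limit_buy(price=99, qty=3): fills=none; bids=[#2:6@105 #3:3@99] asks=[-]
After op 4 [order #4] limit_buy(price=99, qty=1): fills=none; bids=[#2:6@105 #3:3@99 #4:1@99] asks=[-]
After op 5 [order #5] market_sell(qty=4): fills=#2x#5:4@105; bids=[#2:2@105 #3:3@99 #4:1@99] asks=[-]
After op 6 [order #6] market_buy(qty=6): fills=none; bids=[#2:2@105 #3:3@99 #4:1@99] asks=[-]
After op 7 [order #7] market_buy(qty=1): fills=none; bids=[#2:2@105 #3:3@99 #4:1@99] asks=[-]
After op 8 cancel(order #3): fills=none; bids=[#2:2@105 #4:1@99] asks=[-]
After op 9 [order #8] limit_sell(price=103, qty=6): fills=#2x#8:2@105; bids=[#4:1@99] asks=[#8:4@103]

Answer: BIDS (highest first):
  #4: 1@99
ASKS (lowest first):
  #8: 4@103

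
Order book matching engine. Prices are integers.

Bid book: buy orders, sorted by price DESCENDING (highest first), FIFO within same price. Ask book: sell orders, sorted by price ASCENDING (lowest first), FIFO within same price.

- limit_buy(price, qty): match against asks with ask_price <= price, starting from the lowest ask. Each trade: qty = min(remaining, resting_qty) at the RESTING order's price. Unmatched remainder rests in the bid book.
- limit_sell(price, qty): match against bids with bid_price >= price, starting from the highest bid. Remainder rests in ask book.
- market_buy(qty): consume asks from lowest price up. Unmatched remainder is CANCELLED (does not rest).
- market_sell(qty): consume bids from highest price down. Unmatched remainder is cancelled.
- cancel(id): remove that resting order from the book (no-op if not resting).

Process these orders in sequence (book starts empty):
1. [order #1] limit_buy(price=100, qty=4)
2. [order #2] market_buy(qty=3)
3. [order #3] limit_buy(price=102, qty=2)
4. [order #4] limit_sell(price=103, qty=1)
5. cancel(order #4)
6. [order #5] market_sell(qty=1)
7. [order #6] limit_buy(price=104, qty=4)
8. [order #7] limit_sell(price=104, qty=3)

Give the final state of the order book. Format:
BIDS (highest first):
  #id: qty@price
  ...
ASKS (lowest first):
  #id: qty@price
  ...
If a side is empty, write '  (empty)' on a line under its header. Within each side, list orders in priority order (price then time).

After op 1 [order #1] limit_buy(price=100, qty=4): fills=none; bids=[#1:4@100] asks=[-]
After op 2 [order #2] market_buy(qty=3): fills=none; bids=[#1:4@100] asks=[-]
After op 3 [order #3] limit_buy(price=102, qty=2): fills=none; bids=[#3:2@102 #1:4@100] asks=[-]
After op 4 [order #4] limit_sell(price=103, qty=1): fills=none; bids=[#3:2@102 #1:4@100] asks=[#4:1@103]
After op 5 cancel(order #4): fills=none; bids=[#3:2@102 #1:4@100] asks=[-]
After op 6 [order #5] market_sell(qty=1): fills=#3x#5:1@102; bids=[#3:1@102 #1:4@100] asks=[-]
After op 7 [order #6] limit_buy(price=104, qty=4): fills=none; bids=[#6:4@104 #3:1@102 #1:4@100] asks=[-]
After op 8 [order #7] limit_sell(price=104, qty=3): fills=#6x#7:3@104; bids=[#6:1@104 #3:1@102 #1:4@100] asks=[-]

Answer: BIDS (highest first):
  #6: 1@104
  #3: 1@102
  #1: 4@100
ASKS (lowest first):
  (empty)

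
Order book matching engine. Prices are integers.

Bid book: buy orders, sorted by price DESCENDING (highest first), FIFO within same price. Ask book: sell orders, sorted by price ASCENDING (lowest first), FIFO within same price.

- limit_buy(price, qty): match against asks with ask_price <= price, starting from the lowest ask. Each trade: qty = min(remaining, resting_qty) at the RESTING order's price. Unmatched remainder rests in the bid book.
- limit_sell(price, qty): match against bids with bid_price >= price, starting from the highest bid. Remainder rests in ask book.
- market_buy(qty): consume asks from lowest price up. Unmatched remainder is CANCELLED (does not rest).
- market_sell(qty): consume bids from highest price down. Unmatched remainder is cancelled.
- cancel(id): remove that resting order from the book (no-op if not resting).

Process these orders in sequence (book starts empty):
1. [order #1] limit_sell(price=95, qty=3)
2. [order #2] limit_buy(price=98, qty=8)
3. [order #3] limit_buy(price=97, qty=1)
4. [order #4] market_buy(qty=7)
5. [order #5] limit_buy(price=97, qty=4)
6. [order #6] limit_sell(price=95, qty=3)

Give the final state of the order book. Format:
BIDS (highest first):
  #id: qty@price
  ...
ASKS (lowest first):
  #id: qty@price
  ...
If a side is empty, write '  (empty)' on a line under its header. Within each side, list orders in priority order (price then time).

After op 1 [order #1] limit_sell(price=95, qty=3): fills=none; bids=[-] asks=[#1:3@95]
After op 2 [order #2] limit_buy(price=98, qty=8): fills=#2x#1:3@95; bids=[#2:5@98] asks=[-]
After op 3 [order #3] limit_buy(price=97, qty=1): fills=none; bids=[#2:5@98 #3:1@97] asks=[-]
After op 4 [order #4] market_buy(qty=7): fills=none; bids=[#2:5@98 #3:1@97] asks=[-]
After op 5 [order #5] limit_buy(price=97, qty=4): fills=none; bids=[#2:5@98 #3:1@97 #5:4@97] asks=[-]
After op 6 [order #6] limit_sell(price=95, qty=3): fills=#2x#6:3@98; bids=[#2:2@98 #3:1@97 #5:4@97] asks=[-]

Answer: BIDS (highest first):
  #2: 2@98
  #3: 1@97
  #5: 4@97
ASKS (lowest first):
  (empty)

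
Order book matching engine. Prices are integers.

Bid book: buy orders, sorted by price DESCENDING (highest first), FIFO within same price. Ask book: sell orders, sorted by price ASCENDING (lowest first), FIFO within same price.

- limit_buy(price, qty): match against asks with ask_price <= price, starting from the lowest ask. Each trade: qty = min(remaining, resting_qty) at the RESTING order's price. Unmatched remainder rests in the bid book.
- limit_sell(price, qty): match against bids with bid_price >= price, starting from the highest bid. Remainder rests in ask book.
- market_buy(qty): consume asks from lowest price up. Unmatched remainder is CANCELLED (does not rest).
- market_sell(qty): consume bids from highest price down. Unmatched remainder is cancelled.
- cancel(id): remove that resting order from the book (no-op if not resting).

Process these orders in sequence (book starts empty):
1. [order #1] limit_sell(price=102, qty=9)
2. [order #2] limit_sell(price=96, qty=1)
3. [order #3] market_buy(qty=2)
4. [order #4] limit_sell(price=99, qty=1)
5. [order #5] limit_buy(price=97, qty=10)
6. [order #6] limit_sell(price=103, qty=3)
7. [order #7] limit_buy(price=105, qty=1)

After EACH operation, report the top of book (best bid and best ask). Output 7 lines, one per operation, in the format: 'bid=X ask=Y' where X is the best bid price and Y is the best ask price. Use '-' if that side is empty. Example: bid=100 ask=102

Answer: bid=- ask=102
bid=- ask=96
bid=- ask=102
bid=- ask=99
bid=97 ask=99
bid=97 ask=99
bid=97 ask=102

Derivation:
After op 1 [order #1] limit_sell(price=102, qty=9): fills=none; bids=[-] asks=[#1:9@102]
After op 2 [order #2] limit_sell(price=96, qty=1): fills=none; bids=[-] asks=[#2:1@96 #1:9@102]
After op 3 [order #3] market_buy(qty=2): fills=#3x#2:1@96 #3x#1:1@102; bids=[-] asks=[#1:8@102]
After op 4 [order #4] limit_sell(price=99, qty=1): fills=none; bids=[-] asks=[#4:1@99 #1:8@102]
After op 5 [order #5] limit_buy(price=97, qty=10): fills=none; bids=[#5:10@97] asks=[#4:1@99 #1:8@102]
After op 6 [order #6] limit_sell(price=103, qty=3): fills=none; bids=[#5:10@97] asks=[#4:1@99 #1:8@102 #6:3@103]
After op 7 [order #7] limit_buy(price=105, qty=1): fills=#7x#4:1@99; bids=[#5:10@97] asks=[#1:8@102 #6:3@103]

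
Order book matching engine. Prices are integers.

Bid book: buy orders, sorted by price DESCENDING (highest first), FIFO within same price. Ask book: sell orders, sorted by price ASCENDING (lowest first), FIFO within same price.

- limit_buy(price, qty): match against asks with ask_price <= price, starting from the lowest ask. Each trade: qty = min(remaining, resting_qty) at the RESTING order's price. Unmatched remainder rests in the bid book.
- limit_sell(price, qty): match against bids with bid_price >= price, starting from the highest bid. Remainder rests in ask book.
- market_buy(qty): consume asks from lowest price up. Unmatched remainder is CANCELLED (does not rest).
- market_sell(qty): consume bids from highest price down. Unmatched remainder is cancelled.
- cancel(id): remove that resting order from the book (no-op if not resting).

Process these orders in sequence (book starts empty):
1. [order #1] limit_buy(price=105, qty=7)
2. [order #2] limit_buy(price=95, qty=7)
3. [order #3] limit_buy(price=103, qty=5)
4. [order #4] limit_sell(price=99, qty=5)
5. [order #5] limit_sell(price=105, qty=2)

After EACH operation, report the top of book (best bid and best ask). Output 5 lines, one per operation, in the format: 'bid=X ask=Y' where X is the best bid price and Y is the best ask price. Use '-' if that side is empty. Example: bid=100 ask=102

Answer: bid=105 ask=-
bid=105 ask=-
bid=105 ask=-
bid=105 ask=-
bid=103 ask=-

Derivation:
After op 1 [order #1] limit_buy(price=105, qty=7): fills=none; bids=[#1:7@105] asks=[-]
After op 2 [order #2] limit_buy(price=95, qty=7): fills=none; bids=[#1:7@105 #2:7@95] asks=[-]
After op 3 [order #3] limit_buy(price=103, qty=5): fills=none; bids=[#1:7@105 #3:5@103 #2:7@95] asks=[-]
After op 4 [order #4] limit_sell(price=99, qty=5): fills=#1x#4:5@105; bids=[#1:2@105 #3:5@103 #2:7@95] asks=[-]
After op 5 [order #5] limit_sell(price=105, qty=2): fills=#1x#5:2@105; bids=[#3:5@103 #2:7@95] asks=[-]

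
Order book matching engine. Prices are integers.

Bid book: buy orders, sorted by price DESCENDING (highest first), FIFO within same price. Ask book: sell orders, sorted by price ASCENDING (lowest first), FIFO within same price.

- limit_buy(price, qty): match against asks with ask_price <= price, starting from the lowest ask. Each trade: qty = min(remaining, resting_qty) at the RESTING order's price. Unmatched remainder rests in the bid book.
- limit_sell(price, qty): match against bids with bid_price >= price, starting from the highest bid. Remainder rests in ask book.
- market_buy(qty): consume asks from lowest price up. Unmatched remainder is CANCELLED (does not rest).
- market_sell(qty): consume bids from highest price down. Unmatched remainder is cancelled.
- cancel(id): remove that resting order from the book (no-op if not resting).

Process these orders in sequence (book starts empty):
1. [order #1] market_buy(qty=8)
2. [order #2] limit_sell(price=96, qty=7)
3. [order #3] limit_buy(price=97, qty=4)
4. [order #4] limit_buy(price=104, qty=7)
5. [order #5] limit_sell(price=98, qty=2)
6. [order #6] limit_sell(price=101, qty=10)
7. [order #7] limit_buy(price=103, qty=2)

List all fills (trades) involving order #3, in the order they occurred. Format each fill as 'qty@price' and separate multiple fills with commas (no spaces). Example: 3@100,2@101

Answer: 4@96

Derivation:
After op 1 [order #1] market_buy(qty=8): fills=none; bids=[-] asks=[-]
After op 2 [order #2] limit_sell(price=96, qty=7): fills=none; bids=[-] asks=[#2:7@96]
After op 3 [order #3] limit_buy(price=97, qty=4): fills=#3x#2:4@96; bids=[-] asks=[#2:3@96]
After op 4 [order #4] limit_buy(price=104, qty=7): fills=#4x#2:3@96; bids=[#4:4@104] asks=[-]
After op 5 [order #5] limit_sell(price=98, qty=2): fills=#4x#5:2@104; bids=[#4:2@104] asks=[-]
After op 6 [order #6] limit_sell(price=101, qty=10): fills=#4x#6:2@104; bids=[-] asks=[#6:8@101]
After op 7 [order #7] limit_buy(price=103, qty=2): fills=#7x#6:2@101; bids=[-] asks=[#6:6@101]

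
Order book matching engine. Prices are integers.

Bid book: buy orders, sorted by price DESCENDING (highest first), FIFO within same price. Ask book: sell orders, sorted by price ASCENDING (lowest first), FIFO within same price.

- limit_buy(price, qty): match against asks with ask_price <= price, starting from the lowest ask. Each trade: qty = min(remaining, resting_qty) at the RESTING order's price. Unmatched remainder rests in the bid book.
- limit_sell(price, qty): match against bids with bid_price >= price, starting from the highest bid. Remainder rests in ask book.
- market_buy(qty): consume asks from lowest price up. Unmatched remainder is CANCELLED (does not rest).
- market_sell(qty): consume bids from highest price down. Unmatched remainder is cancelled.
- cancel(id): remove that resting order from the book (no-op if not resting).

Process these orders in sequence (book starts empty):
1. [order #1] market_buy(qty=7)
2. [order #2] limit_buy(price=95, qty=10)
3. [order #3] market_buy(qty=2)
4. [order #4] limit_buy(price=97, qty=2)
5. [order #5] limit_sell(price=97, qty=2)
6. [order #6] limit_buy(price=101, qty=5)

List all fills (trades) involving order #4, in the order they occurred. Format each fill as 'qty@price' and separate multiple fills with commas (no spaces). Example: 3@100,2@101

After op 1 [order #1] market_buy(qty=7): fills=none; bids=[-] asks=[-]
After op 2 [order #2] limit_buy(price=95, qty=10): fills=none; bids=[#2:10@95] asks=[-]
After op 3 [order #3] market_buy(qty=2): fills=none; bids=[#2:10@95] asks=[-]
After op 4 [order #4] limit_buy(price=97, qty=2): fills=none; bids=[#4:2@97 #2:10@95] asks=[-]
After op 5 [order #5] limit_sell(price=97, qty=2): fills=#4x#5:2@97; bids=[#2:10@95] asks=[-]
After op 6 [order #6] limit_buy(price=101, qty=5): fills=none; bids=[#6:5@101 #2:10@95] asks=[-]

Answer: 2@97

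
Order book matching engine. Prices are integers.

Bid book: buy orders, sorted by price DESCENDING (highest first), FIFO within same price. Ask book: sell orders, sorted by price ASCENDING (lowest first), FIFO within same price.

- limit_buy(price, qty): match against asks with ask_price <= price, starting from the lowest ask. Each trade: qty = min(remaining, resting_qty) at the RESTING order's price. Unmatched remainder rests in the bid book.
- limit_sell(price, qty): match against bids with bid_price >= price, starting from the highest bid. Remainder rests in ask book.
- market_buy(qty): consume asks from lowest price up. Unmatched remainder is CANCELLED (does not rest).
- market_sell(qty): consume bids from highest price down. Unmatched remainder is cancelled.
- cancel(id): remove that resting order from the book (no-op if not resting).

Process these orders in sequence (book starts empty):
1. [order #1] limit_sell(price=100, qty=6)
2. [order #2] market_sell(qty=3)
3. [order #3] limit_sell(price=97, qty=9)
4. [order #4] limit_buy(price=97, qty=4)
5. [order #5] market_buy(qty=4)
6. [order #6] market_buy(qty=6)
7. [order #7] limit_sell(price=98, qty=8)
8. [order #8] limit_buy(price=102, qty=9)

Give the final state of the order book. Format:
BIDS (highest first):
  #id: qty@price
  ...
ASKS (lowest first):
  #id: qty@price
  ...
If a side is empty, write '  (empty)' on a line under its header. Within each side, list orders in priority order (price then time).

After op 1 [order #1] limit_sell(price=100, qty=6): fills=none; bids=[-] asks=[#1:6@100]
After op 2 [order #2] market_sell(qty=3): fills=none; bids=[-] asks=[#1:6@100]
After op 3 [order #3] limit_sell(price=97, qty=9): fills=none; bids=[-] asks=[#3:9@97 #1:6@100]
After op 4 [order #4] limit_buy(price=97, qty=4): fills=#4x#3:4@97; bids=[-] asks=[#3:5@97 #1:6@100]
After op 5 [order #5] market_buy(qty=4): fills=#5x#3:4@97; bids=[-] asks=[#3:1@97 #1:6@100]
After op 6 [order #6] market_buy(qty=6): fills=#6x#3:1@97 #6x#1:5@100; bids=[-] asks=[#1:1@100]
After op 7 [order #7] limit_sell(price=98, qty=8): fills=none; bids=[-] asks=[#7:8@98 #1:1@100]
After op 8 [order #8] limit_buy(price=102, qty=9): fills=#8x#7:8@98 #8x#1:1@100; bids=[-] asks=[-]

Answer: BIDS (highest first):
  (empty)
ASKS (lowest first):
  (empty)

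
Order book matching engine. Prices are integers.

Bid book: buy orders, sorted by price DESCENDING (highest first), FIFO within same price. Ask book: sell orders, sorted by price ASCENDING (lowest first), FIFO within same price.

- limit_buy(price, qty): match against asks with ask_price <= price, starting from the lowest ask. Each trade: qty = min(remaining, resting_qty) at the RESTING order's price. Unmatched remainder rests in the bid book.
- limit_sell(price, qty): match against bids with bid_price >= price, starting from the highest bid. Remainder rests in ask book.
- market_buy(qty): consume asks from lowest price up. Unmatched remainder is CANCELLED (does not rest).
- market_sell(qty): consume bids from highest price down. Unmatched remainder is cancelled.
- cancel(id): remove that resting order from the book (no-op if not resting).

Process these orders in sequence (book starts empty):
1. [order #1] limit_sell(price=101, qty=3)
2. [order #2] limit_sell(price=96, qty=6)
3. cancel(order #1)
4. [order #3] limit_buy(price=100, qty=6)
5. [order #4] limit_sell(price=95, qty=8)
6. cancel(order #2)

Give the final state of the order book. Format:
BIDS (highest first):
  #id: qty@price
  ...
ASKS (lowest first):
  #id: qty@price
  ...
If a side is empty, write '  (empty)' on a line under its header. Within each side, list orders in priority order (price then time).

After op 1 [order #1] limit_sell(price=101, qty=3): fills=none; bids=[-] asks=[#1:3@101]
After op 2 [order #2] limit_sell(price=96, qty=6): fills=none; bids=[-] asks=[#2:6@96 #1:3@101]
After op 3 cancel(order #1): fills=none; bids=[-] asks=[#2:6@96]
After op 4 [order #3] limit_buy(price=100, qty=6): fills=#3x#2:6@96; bids=[-] asks=[-]
After op 5 [order #4] limit_sell(price=95, qty=8): fills=none; bids=[-] asks=[#4:8@95]
After op 6 cancel(order #2): fills=none; bids=[-] asks=[#4:8@95]

Answer: BIDS (highest first):
  (empty)
ASKS (lowest first):
  #4: 8@95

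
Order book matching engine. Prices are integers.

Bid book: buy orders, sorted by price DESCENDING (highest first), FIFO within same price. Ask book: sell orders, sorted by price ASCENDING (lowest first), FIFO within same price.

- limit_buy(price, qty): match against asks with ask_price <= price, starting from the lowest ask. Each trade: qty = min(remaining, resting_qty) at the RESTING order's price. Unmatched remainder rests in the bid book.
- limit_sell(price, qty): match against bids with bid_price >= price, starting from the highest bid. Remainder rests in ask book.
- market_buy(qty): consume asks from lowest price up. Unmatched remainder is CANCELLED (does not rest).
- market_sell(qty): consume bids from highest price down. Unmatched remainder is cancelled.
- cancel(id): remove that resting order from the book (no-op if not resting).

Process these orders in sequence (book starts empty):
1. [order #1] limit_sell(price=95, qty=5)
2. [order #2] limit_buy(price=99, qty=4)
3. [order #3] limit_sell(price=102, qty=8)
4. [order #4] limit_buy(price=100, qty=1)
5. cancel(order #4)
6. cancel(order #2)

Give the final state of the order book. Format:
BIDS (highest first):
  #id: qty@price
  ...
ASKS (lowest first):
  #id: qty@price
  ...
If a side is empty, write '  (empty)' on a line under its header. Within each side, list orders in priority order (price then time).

After op 1 [order #1] limit_sell(price=95, qty=5): fills=none; bids=[-] asks=[#1:5@95]
After op 2 [order #2] limit_buy(price=99, qty=4): fills=#2x#1:4@95; bids=[-] asks=[#1:1@95]
After op 3 [order #3] limit_sell(price=102, qty=8): fills=none; bids=[-] asks=[#1:1@95 #3:8@102]
After op 4 [order #4] limit_buy(price=100, qty=1): fills=#4x#1:1@95; bids=[-] asks=[#3:8@102]
After op 5 cancel(order #4): fills=none; bids=[-] asks=[#3:8@102]
After op 6 cancel(order #2): fills=none; bids=[-] asks=[#3:8@102]

Answer: BIDS (highest first):
  (empty)
ASKS (lowest first):
  #3: 8@102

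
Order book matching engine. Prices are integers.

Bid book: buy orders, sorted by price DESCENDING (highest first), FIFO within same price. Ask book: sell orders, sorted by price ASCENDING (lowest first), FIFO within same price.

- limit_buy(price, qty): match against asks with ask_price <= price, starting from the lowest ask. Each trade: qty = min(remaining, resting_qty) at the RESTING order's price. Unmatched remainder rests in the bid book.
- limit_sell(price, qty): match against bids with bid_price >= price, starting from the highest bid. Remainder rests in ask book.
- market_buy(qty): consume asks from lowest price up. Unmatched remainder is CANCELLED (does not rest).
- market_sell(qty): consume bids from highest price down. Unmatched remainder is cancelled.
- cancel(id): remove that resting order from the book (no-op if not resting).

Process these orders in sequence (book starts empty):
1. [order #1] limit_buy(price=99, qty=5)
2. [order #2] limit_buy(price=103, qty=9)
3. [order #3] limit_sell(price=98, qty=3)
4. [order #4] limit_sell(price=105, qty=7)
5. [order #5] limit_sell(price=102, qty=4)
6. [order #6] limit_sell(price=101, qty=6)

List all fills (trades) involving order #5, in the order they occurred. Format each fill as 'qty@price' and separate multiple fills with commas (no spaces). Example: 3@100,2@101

After op 1 [order #1] limit_buy(price=99, qty=5): fills=none; bids=[#1:5@99] asks=[-]
After op 2 [order #2] limit_buy(price=103, qty=9): fills=none; bids=[#2:9@103 #1:5@99] asks=[-]
After op 3 [order #3] limit_sell(price=98, qty=3): fills=#2x#3:3@103; bids=[#2:6@103 #1:5@99] asks=[-]
After op 4 [order #4] limit_sell(price=105, qty=7): fills=none; bids=[#2:6@103 #1:5@99] asks=[#4:7@105]
After op 5 [order #5] limit_sell(price=102, qty=4): fills=#2x#5:4@103; bids=[#2:2@103 #1:5@99] asks=[#4:7@105]
After op 6 [order #6] limit_sell(price=101, qty=6): fills=#2x#6:2@103; bids=[#1:5@99] asks=[#6:4@101 #4:7@105]

Answer: 4@103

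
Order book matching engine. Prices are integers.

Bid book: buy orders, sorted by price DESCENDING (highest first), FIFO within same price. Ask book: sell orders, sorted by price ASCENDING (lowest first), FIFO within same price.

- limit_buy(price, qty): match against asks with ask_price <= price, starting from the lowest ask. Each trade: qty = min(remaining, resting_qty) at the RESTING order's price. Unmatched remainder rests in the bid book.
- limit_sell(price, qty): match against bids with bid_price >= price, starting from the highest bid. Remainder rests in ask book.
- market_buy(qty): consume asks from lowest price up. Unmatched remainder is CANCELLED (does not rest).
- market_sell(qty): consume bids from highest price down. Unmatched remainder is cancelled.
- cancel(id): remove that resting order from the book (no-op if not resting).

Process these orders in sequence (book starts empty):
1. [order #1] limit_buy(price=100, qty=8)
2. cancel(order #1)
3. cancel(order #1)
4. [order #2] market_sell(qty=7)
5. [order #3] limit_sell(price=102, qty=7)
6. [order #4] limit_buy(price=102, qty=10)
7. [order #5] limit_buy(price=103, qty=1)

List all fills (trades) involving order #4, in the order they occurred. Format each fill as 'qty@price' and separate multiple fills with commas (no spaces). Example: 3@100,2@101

Answer: 7@102

Derivation:
After op 1 [order #1] limit_buy(price=100, qty=8): fills=none; bids=[#1:8@100] asks=[-]
After op 2 cancel(order #1): fills=none; bids=[-] asks=[-]
After op 3 cancel(order #1): fills=none; bids=[-] asks=[-]
After op 4 [order #2] market_sell(qty=7): fills=none; bids=[-] asks=[-]
After op 5 [order #3] limit_sell(price=102, qty=7): fills=none; bids=[-] asks=[#3:7@102]
After op 6 [order #4] limit_buy(price=102, qty=10): fills=#4x#3:7@102; bids=[#4:3@102] asks=[-]
After op 7 [order #5] limit_buy(price=103, qty=1): fills=none; bids=[#5:1@103 #4:3@102] asks=[-]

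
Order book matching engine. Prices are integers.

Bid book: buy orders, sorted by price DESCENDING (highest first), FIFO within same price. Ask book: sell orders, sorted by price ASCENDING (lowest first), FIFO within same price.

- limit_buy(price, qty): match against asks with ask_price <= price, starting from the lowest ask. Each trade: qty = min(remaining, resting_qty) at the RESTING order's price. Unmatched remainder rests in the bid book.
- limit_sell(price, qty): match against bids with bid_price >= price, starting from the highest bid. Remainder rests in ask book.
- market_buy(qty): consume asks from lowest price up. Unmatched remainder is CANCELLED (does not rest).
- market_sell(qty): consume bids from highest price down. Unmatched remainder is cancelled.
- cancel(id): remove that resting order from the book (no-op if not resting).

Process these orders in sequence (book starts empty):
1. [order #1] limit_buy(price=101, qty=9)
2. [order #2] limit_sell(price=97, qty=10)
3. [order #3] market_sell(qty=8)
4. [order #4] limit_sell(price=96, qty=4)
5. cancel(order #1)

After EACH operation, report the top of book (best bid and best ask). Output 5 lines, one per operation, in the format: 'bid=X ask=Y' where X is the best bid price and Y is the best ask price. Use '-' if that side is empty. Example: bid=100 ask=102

After op 1 [order #1] limit_buy(price=101, qty=9): fills=none; bids=[#1:9@101] asks=[-]
After op 2 [order #2] limit_sell(price=97, qty=10): fills=#1x#2:9@101; bids=[-] asks=[#2:1@97]
After op 3 [order #3] market_sell(qty=8): fills=none; bids=[-] asks=[#2:1@97]
After op 4 [order #4] limit_sell(price=96, qty=4): fills=none; bids=[-] asks=[#4:4@96 #2:1@97]
After op 5 cancel(order #1): fills=none; bids=[-] asks=[#4:4@96 #2:1@97]

Answer: bid=101 ask=-
bid=- ask=97
bid=- ask=97
bid=- ask=96
bid=- ask=96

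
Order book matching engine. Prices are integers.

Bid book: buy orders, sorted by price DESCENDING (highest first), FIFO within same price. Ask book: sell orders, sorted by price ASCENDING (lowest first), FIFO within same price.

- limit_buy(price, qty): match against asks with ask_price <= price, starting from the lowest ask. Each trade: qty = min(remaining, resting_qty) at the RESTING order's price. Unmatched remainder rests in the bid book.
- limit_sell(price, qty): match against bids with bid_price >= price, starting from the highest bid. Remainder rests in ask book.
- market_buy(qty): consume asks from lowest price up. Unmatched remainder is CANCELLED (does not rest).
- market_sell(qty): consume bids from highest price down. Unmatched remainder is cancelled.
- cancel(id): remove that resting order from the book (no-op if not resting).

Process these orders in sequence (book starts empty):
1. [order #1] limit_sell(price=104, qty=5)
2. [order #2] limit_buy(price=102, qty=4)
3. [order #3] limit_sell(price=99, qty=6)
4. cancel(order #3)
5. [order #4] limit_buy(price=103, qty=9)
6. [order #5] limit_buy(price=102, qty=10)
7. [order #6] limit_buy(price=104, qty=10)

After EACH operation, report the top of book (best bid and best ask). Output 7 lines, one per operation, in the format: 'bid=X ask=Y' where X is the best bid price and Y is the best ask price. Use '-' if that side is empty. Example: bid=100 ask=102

Answer: bid=- ask=104
bid=102 ask=104
bid=- ask=99
bid=- ask=104
bid=103 ask=104
bid=103 ask=104
bid=104 ask=-

Derivation:
After op 1 [order #1] limit_sell(price=104, qty=5): fills=none; bids=[-] asks=[#1:5@104]
After op 2 [order #2] limit_buy(price=102, qty=4): fills=none; bids=[#2:4@102] asks=[#1:5@104]
After op 3 [order #3] limit_sell(price=99, qty=6): fills=#2x#3:4@102; bids=[-] asks=[#3:2@99 #1:5@104]
After op 4 cancel(order #3): fills=none; bids=[-] asks=[#1:5@104]
After op 5 [order #4] limit_buy(price=103, qty=9): fills=none; bids=[#4:9@103] asks=[#1:5@104]
After op 6 [order #5] limit_buy(price=102, qty=10): fills=none; bids=[#4:9@103 #5:10@102] asks=[#1:5@104]
After op 7 [order #6] limit_buy(price=104, qty=10): fills=#6x#1:5@104; bids=[#6:5@104 #4:9@103 #5:10@102] asks=[-]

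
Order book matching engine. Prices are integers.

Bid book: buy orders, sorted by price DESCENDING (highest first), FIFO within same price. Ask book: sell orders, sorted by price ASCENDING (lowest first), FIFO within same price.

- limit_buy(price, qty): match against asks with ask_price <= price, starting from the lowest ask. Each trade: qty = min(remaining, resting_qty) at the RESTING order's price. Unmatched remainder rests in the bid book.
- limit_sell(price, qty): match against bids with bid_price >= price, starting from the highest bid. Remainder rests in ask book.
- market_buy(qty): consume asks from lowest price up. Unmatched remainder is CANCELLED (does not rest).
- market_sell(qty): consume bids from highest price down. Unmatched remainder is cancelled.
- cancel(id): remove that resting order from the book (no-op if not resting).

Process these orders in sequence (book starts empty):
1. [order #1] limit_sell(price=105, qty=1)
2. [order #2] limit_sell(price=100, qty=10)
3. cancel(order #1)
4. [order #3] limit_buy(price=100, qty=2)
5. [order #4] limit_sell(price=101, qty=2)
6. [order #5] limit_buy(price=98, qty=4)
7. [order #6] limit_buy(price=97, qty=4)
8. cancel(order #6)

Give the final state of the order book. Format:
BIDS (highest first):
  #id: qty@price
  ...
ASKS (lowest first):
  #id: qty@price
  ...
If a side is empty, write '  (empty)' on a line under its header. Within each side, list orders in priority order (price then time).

Answer: BIDS (highest first):
  #5: 4@98
ASKS (lowest first):
  #2: 8@100
  #4: 2@101

Derivation:
After op 1 [order #1] limit_sell(price=105, qty=1): fills=none; bids=[-] asks=[#1:1@105]
After op 2 [order #2] limit_sell(price=100, qty=10): fills=none; bids=[-] asks=[#2:10@100 #1:1@105]
After op 3 cancel(order #1): fills=none; bids=[-] asks=[#2:10@100]
After op 4 [order #3] limit_buy(price=100, qty=2): fills=#3x#2:2@100; bids=[-] asks=[#2:8@100]
After op 5 [order #4] limit_sell(price=101, qty=2): fills=none; bids=[-] asks=[#2:8@100 #4:2@101]
After op 6 [order #5] limit_buy(price=98, qty=4): fills=none; bids=[#5:4@98] asks=[#2:8@100 #4:2@101]
After op 7 [order #6] limit_buy(price=97, qty=4): fills=none; bids=[#5:4@98 #6:4@97] asks=[#2:8@100 #4:2@101]
After op 8 cancel(order #6): fills=none; bids=[#5:4@98] asks=[#2:8@100 #4:2@101]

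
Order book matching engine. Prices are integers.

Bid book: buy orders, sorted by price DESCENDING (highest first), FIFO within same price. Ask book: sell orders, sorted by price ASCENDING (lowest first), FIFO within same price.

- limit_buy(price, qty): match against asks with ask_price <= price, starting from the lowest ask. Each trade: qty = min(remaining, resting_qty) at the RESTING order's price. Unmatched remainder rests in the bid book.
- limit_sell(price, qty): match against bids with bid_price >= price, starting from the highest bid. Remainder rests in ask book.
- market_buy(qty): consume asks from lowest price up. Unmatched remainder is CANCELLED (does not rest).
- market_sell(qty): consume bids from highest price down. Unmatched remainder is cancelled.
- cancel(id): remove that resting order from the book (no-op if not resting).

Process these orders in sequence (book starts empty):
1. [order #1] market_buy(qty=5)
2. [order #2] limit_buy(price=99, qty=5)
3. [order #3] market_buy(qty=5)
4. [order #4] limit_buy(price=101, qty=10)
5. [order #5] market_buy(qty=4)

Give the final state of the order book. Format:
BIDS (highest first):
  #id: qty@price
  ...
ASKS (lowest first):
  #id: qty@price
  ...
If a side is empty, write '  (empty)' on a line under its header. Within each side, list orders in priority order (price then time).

Answer: BIDS (highest first):
  #4: 10@101
  #2: 5@99
ASKS (lowest first):
  (empty)

Derivation:
After op 1 [order #1] market_buy(qty=5): fills=none; bids=[-] asks=[-]
After op 2 [order #2] limit_buy(price=99, qty=5): fills=none; bids=[#2:5@99] asks=[-]
After op 3 [order #3] market_buy(qty=5): fills=none; bids=[#2:5@99] asks=[-]
After op 4 [order #4] limit_buy(price=101, qty=10): fills=none; bids=[#4:10@101 #2:5@99] asks=[-]
After op 5 [order #5] market_buy(qty=4): fills=none; bids=[#4:10@101 #2:5@99] asks=[-]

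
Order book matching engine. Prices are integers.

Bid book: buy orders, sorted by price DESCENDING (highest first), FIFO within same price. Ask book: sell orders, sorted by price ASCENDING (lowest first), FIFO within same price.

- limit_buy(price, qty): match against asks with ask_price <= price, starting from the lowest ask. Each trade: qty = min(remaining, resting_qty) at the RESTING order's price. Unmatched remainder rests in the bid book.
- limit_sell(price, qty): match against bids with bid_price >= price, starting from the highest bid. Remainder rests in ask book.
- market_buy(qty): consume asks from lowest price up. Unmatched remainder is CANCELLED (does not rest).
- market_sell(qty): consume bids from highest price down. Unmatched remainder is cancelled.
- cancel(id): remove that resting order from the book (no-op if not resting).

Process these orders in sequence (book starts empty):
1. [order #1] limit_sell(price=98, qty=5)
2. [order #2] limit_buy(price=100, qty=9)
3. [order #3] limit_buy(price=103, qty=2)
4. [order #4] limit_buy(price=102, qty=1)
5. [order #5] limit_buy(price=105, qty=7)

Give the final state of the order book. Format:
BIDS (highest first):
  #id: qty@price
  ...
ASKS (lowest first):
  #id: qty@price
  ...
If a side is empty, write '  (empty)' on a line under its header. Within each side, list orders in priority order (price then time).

After op 1 [order #1] limit_sell(price=98, qty=5): fills=none; bids=[-] asks=[#1:5@98]
After op 2 [order #2] limit_buy(price=100, qty=9): fills=#2x#1:5@98; bids=[#2:4@100] asks=[-]
After op 3 [order #3] limit_buy(price=103, qty=2): fills=none; bids=[#3:2@103 #2:4@100] asks=[-]
After op 4 [order #4] limit_buy(price=102, qty=1): fills=none; bids=[#3:2@103 #4:1@102 #2:4@100] asks=[-]
After op 5 [order #5] limit_buy(price=105, qty=7): fills=none; bids=[#5:7@105 #3:2@103 #4:1@102 #2:4@100] asks=[-]

Answer: BIDS (highest first):
  #5: 7@105
  #3: 2@103
  #4: 1@102
  #2: 4@100
ASKS (lowest first):
  (empty)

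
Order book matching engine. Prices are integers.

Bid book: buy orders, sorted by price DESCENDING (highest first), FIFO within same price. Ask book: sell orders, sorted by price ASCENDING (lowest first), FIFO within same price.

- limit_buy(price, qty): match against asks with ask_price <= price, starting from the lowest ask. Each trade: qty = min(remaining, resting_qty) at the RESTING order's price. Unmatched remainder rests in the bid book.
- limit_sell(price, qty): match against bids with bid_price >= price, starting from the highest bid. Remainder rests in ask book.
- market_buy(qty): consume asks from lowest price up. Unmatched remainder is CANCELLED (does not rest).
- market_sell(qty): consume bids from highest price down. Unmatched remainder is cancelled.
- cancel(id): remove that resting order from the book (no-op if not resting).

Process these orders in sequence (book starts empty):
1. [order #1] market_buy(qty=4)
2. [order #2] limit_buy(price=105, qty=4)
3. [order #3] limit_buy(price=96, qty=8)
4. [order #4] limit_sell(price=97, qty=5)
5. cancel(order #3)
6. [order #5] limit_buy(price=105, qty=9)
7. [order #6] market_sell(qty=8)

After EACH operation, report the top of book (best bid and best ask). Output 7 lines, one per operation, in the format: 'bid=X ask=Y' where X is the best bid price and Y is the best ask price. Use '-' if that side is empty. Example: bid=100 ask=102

Answer: bid=- ask=-
bid=105 ask=-
bid=105 ask=-
bid=96 ask=97
bid=- ask=97
bid=105 ask=-
bid=- ask=-

Derivation:
After op 1 [order #1] market_buy(qty=4): fills=none; bids=[-] asks=[-]
After op 2 [order #2] limit_buy(price=105, qty=4): fills=none; bids=[#2:4@105] asks=[-]
After op 3 [order #3] limit_buy(price=96, qty=8): fills=none; bids=[#2:4@105 #3:8@96] asks=[-]
After op 4 [order #4] limit_sell(price=97, qty=5): fills=#2x#4:4@105; bids=[#3:8@96] asks=[#4:1@97]
After op 5 cancel(order #3): fills=none; bids=[-] asks=[#4:1@97]
After op 6 [order #5] limit_buy(price=105, qty=9): fills=#5x#4:1@97; bids=[#5:8@105] asks=[-]
After op 7 [order #6] market_sell(qty=8): fills=#5x#6:8@105; bids=[-] asks=[-]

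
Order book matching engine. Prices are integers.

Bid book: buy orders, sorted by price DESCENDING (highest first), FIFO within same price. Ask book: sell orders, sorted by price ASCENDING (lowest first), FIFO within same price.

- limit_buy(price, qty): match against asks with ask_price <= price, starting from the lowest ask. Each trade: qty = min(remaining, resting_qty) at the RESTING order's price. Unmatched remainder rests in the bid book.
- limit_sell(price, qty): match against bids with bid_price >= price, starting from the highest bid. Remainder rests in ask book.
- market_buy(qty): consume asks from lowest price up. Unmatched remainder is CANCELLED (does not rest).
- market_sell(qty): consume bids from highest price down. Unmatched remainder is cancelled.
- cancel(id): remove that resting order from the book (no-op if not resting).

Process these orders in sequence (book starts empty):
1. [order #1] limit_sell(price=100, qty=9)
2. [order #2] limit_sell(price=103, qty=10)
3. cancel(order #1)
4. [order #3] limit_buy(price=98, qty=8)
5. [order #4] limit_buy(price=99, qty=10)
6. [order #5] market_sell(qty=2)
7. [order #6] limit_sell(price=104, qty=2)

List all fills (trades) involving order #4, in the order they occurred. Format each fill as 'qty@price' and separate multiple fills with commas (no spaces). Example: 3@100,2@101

Answer: 2@99

Derivation:
After op 1 [order #1] limit_sell(price=100, qty=9): fills=none; bids=[-] asks=[#1:9@100]
After op 2 [order #2] limit_sell(price=103, qty=10): fills=none; bids=[-] asks=[#1:9@100 #2:10@103]
After op 3 cancel(order #1): fills=none; bids=[-] asks=[#2:10@103]
After op 4 [order #3] limit_buy(price=98, qty=8): fills=none; bids=[#3:8@98] asks=[#2:10@103]
After op 5 [order #4] limit_buy(price=99, qty=10): fills=none; bids=[#4:10@99 #3:8@98] asks=[#2:10@103]
After op 6 [order #5] market_sell(qty=2): fills=#4x#5:2@99; bids=[#4:8@99 #3:8@98] asks=[#2:10@103]
After op 7 [order #6] limit_sell(price=104, qty=2): fills=none; bids=[#4:8@99 #3:8@98] asks=[#2:10@103 #6:2@104]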